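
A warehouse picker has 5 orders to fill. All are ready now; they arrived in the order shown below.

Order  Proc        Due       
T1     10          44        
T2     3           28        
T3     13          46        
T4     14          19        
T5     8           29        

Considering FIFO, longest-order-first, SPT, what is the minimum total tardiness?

29

FIFO (arrival order): T1 T2 T3 T4 T5.
T1: 0→10, due 44, tardiness 0
T2: 10→13, due 28, tardiness 0
T3: 13→26, due 46, tardiness 0
T4: 26→40, due 19, tardiness 21
T5: 40→48, due 29, tardiness 19
Sum = 0+0+0+21+19 = 40.
LPT (decreasing processing time): T4 T3 T1 T5 T2.
T4: 0→14, due 19, tardiness 0
T3: 14→27, due 46, tardiness 0
T1: 27→37, due 44, tardiness 0
T5: 37→45, due 29, tardiness 16
T2: 45→48, due 28, tardiness 20
Sum = 0+0+0+16+20 = 36.
SPT (increasing processing time): T2 T5 T1 T3 T4.
T2: 0→3, due 28, tardiness 0
T5: 3→11, due 29, tardiness 0
T1: 11→21, due 44, tardiness 0
T3: 21→34, due 46, tardiness 0
T4: 34→48, due 19, tardiness 29
Sum = 0+0+0+0+29 = 29.
FIFO 40, LPT 36, SPT 29 → minimum 29.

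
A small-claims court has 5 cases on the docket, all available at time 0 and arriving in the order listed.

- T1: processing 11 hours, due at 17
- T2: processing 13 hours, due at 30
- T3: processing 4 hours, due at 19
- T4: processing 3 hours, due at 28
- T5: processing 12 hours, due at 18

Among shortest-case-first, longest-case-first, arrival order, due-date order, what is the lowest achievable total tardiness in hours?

SPT (increasing processing time): T4 T3 T1 T5 T2.
T4: 0→3, due 28, tardiness 0
T3: 3→7, due 19, tardiness 0
T1: 7→18, due 17, tardiness 1
T5: 18→30, due 18, tardiness 12
T2: 30→43, due 30, tardiness 13
Sum = 0+0+1+12+13 = 26.
LPT (decreasing processing time): T2 T5 T1 T3 T4.
T2: 0→13, due 30, tardiness 0
T5: 13→25, due 18, tardiness 7
T1: 25→36, due 17, tardiness 19
T3: 36→40, due 19, tardiness 21
T4: 40→43, due 28, tardiness 15
Sum = 0+7+19+21+15 = 62.
FIFO (arrival order): T1 T2 T3 T4 T5.
T1: 0→11, due 17, tardiness 0
T2: 11→24, due 30, tardiness 0
T3: 24→28, due 19, tardiness 9
T4: 28→31, due 28, tardiness 3
T5: 31→43, due 18, tardiness 25
Sum = 0+0+9+3+25 = 37.
EDD (increasing due date): T1 T5 T3 T4 T2.
T1: 0→11, due 17, tardiness 0
T5: 11→23, due 18, tardiness 5
T3: 23→27, due 19, tardiness 8
T4: 27→30, due 28, tardiness 2
T2: 30→43, due 30, tardiness 13
Sum = 0+5+8+2+13 = 28.
SPT 26, LPT 62, FIFO 37, EDD 28 → minimum 26.

26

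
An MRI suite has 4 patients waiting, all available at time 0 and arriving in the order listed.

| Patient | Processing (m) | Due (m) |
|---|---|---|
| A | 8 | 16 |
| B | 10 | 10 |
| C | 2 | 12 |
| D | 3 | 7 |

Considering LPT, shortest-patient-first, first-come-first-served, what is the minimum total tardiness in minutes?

13

LPT (decreasing processing time): B A D C.
B: 0→10, due 10, tardiness 0
A: 10→18, due 16, tardiness 2
D: 18→21, due 7, tardiness 14
C: 21→23, due 12, tardiness 11
Sum = 0+2+14+11 = 27.
SPT (increasing processing time): C D A B.
C: 0→2, due 12, tardiness 0
D: 2→5, due 7, tardiness 0
A: 5→13, due 16, tardiness 0
B: 13→23, due 10, tardiness 13
Sum = 0+0+0+13 = 13.
FIFO (arrival order): A B C D.
A: 0→8, due 16, tardiness 0
B: 8→18, due 10, tardiness 8
C: 18→20, due 12, tardiness 8
D: 20→23, due 7, tardiness 16
Sum = 0+8+8+16 = 32.
LPT 27, SPT 13, FIFO 32 → minimum 13.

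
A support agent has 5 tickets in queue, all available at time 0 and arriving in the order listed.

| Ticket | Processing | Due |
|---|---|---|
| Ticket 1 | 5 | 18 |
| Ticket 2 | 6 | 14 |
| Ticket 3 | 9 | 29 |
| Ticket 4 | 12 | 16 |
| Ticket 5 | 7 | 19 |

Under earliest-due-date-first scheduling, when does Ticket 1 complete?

23

EDD (increasing due date): Ticket 2 Ticket 4 Ticket 1 Ticket 5 Ticket 3.
Ticket 2: 0→6
Ticket 4: 6→18
Ticket 1: 18→23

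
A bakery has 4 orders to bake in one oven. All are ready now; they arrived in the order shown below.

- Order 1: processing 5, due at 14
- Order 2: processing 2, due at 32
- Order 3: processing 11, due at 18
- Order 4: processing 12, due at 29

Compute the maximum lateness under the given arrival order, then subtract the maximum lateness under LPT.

FIFO (arrival order): Order 1 Order 2 Order 3 Order 4.
Order 1: 0→5, due 14, lateness -9
Order 2: 5→7, due 32, lateness -25
Order 3: 7→18, due 18, lateness 0
Order 4: 18→30, due 29, lateness 1
Maximum = 1.
LPT (decreasing processing time): Order 4 Order 3 Order 1 Order 2.
Order 4: 0→12, due 29, lateness -17
Order 3: 12→23, due 18, lateness 5
Order 1: 23→28, due 14, lateness 14
Order 2: 28→30, due 32, lateness -2
Maximum = 14.
Difference = 1 − 14 = -13.

-13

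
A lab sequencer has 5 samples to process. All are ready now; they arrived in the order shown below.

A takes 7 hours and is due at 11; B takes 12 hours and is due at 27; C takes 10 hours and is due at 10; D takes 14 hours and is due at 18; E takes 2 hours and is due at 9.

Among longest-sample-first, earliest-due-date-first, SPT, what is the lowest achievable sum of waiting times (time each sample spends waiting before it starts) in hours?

LPT (decreasing processing time): D B C A E.
D: waits 0, runs 0→14
B: waits 14, runs 14→26
C: waits 26, runs 26→36
A: waits 36, runs 36→43
E: waits 43, runs 43→45
Sum = 0+14+26+36+43 = 119.
EDD (increasing due date): E C A D B.
E: waits 0, runs 0→2
C: waits 2, runs 2→12
A: waits 12, runs 12→19
D: waits 19, runs 19→33
B: waits 33, runs 33→45
Sum = 0+2+12+19+33 = 66.
SPT (increasing processing time): E A C B D.
E: waits 0, runs 0→2
A: waits 2, runs 2→9
C: waits 9, runs 9→19
B: waits 19, runs 19→31
D: waits 31, runs 31→45
Sum = 0+2+9+19+31 = 61.
LPT 119, EDD 66, SPT 61 → minimum 61.

61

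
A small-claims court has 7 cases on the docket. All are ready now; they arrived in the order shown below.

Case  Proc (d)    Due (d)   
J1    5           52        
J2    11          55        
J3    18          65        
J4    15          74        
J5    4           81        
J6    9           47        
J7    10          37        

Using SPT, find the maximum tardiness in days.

SPT (increasing processing time): J5 J1 J6 J7 J2 J4 J3.
J5: 0→4, due 81, tardiness 0
J1: 4→9, due 52, tardiness 0
J6: 9→18, due 47, tardiness 0
J7: 18→28, due 37, tardiness 0
J2: 28→39, due 55, tardiness 0
J4: 39→54, due 74, tardiness 0
J3: 54→72, due 65, tardiness 7
Maximum = 7.

7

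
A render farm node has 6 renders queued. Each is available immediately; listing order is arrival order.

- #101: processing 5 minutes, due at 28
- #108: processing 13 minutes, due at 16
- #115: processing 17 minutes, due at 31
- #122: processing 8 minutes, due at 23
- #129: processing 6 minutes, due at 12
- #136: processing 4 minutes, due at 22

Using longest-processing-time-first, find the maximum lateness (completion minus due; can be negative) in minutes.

32

LPT (decreasing processing time): #115 #108 #122 #129 #101 #136.
#115: 0→17, due 31, lateness -14
#108: 17→30, due 16, lateness 14
#122: 30→38, due 23, lateness 15
#129: 38→44, due 12, lateness 32
#101: 44→49, due 28, lateness 21
#136: 49→53, due 22, lateness 31
Maximum = 32.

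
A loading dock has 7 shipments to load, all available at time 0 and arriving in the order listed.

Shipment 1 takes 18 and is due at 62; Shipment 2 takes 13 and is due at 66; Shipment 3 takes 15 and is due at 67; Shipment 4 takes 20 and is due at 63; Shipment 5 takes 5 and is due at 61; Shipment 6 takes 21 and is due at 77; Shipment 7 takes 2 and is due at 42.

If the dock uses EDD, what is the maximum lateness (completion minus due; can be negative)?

17

EDD (increasing due date): Shipment 7 Shipment 5 Shipment 1 Shipment 4 Shipment 2 Shipment 3 Shipment 6.
Shipment 7: 0→2, due 42, lateness -40
Shipment 5: 2→7, due 61, lateness -54
Shipment 1: 7→25, due 62, lateness -37
Shipment 4: 25→45, due 63, lateness -18
Shipment 2: 45→58, due 66, lateness -8
Shipment 3: 58→73, due 67, lateness 6
Shipment 6: 73→94, due 77, lateness 17
Maximum = 17.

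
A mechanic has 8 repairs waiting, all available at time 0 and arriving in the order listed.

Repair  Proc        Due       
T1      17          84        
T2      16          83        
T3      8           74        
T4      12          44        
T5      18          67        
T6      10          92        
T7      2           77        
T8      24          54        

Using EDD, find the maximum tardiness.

15

EDD (increasing due date): T4 T8 T5 T3 T7 T2 T1 T6.
T4: 0→12, due 44, tardiness 0
T8: 12→36, due 54, tardiness 0
T5: 36→54, due 67, tardiness 0
T3: 54→62, due 74, tardiness 0
T7: 62→64, due 77, tardiness 0
T2: 64→80, due 83, tardiness 0
T1: 80→97, due 84, tardiness 13
T6: 97→107, due 92, tardiness 15
Maximum = 15.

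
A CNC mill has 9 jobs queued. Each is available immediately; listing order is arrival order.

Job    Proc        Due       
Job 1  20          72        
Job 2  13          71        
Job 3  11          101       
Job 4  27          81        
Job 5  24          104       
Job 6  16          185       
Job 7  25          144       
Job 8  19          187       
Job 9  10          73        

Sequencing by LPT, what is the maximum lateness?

92

LPT (decreasing processing time): Job 4 Job 7 Job 5 Job 1 Job 8 Job 6 Job 2 Job 3 Job 9.
Job 4: 0→27, due 81, lateness -54
Job 7: 27→52, due 144, lateness -92
Job 5: 52→76, due 104, lateness -28
Job 1: 76→96, due 72, lateness 24
Job 8: 96→115, due 187, lateness -72
Job 6: 115→131, due 185, lateness -54
Job 2: 131→144, due 71, lateness 73
Job 3: 144→155, due 101, lateness 54
Job 9: 155→165, due 73, lateness 92
Maximum = 92.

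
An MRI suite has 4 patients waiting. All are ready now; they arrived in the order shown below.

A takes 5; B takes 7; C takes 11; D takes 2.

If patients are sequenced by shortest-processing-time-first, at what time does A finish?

SPT (increasing processing time): D A B C.
D: 0→2
A: 2→7

7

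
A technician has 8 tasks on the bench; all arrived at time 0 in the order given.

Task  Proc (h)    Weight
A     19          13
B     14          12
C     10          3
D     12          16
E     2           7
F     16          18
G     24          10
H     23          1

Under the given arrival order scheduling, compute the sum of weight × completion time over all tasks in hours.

4455

FIFO (arrival order): A B C D E F G H.
A: finishes 19, weight 13, w·C = 247
B: finishes 33, weight 12, w·C = 396
C: finishes 43, weight 3, w·C = 129
D: finishes 55, weight 16, w·C = 880
E: finishes 57, weight 7, w·C = 399
F: finishes 73, weight 18, w·C = 1314
G: finishes 97, weight 10, w·C = 970
H: finishes 120, weight 1, w·C = 120
Sum = 247+396+129+880+399+1314+970+120 = 4455.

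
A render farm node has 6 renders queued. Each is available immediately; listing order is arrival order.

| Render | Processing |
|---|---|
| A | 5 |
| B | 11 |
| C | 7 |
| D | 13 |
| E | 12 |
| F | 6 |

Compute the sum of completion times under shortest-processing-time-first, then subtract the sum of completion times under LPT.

-62

SPT (increasing processing time): A F C B E D.
A: 0→5
F: 5→11
C: 11→18
B: 18→29
E: 29→41
D: 41→54
Sum = 5+11+18+29+41+54 = 158.
LPT (decreasing processing time): D E B C F A.
D: 0→13
E: 13→25
B: 25→36
C: 36→43
F: 43→49
A: 49→54
Sum = 13+25+36+43+49+54 = 220.
Difference = 158 − 220 = -62.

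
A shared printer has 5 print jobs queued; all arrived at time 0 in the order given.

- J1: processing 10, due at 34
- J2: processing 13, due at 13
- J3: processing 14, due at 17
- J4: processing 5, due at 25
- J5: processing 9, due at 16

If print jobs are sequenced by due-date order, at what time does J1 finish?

51

EDD (increasing due date): J2 J5 J3 J4 J1.
J2: 0→13
J5: 13→22
J3: 22→36
J4: 36→41
J1: 41→51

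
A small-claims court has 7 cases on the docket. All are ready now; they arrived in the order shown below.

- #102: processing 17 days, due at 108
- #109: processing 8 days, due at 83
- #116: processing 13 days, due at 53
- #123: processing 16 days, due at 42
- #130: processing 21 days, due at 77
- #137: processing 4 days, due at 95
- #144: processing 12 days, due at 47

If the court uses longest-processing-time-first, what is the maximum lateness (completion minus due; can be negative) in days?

32

LPT (decreasing processing time): #130 #102 #123 #116 #144 #109 #137.
#130: 0→21, due 77, lateness -56
#102: 21→38, due 108, lateness -70
#123: 38→54, due 42, lateness 12
#116: 54→67, due 53, lateness 14
#144: 67→79, due 47, lateness 32
#109: 79→87, due 83, lateness 4
#137: 87→91, due 95, lateness -4
Maximum = 32.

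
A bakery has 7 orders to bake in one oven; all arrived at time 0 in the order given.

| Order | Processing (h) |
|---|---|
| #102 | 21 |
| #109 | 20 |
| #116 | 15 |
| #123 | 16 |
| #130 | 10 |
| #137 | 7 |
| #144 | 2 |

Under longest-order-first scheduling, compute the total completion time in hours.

LPT (decreasing processing time): #102 #109 #123 #116 #130 #137 #144.
#102: 0→21
#109: 21→41
#123: 41→57
#116: 57→72
#130: 72→82
#137: 82→89
#144: 89→91
Sum = 21+41+57+72+82+89+91 = 453.

453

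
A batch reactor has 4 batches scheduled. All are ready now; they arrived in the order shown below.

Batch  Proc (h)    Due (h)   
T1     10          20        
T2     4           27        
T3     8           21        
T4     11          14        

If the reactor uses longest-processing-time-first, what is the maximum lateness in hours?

8

LPT (decreasing processing time): T4 T1 T3 T2.
T4: 0→11, due 14, lateness -3
T1: 11→21, due 20, lateness 1
T3: 21→29, due 21, lateness 8
T2: 29→33, due 27, lateness 6
Maximum = 8.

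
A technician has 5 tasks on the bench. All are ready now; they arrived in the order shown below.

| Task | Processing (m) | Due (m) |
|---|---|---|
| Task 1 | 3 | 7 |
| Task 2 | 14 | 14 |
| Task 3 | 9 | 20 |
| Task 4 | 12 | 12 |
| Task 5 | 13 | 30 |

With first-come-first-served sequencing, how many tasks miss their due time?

4

FIFO (arrival order): Task 1 Task 2 Task 3 Task 4 Task 5.
Task 1: 0→3, due 7, tardiness 0
Task 2: 3→17, due 14, tardiness 3
Task 3: 17→26, due 20, tardiness 6
Task 4: 26→38, due 12, tardiness 26
Task 5: 38→51, due 30, tardiness 21
Late tasks: 4.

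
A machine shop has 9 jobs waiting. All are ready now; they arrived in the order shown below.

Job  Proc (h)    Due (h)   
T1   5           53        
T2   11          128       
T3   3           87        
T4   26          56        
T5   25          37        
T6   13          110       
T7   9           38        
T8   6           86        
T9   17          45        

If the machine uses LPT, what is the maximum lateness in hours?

LPT (decreasing processing time): T4 T5 T9 T6 T2 T7 T8 T1 T3.
T4: 0→26, due 56, lateness -30
T5: 26→51, due 37, lateness 14
T9: 51→68, due 45, lateness 23
T6: 68→81, due 110, lateness -29
T2: 81→92, due 128, lateness -36
T7: 92→101, due 38, lateness 63
T8: 101→107, due 86, lateness 21
T1: 107→112, due 53, lateness 59
T3: 112→115, due 87, lateness 28
Maximum = 63.

63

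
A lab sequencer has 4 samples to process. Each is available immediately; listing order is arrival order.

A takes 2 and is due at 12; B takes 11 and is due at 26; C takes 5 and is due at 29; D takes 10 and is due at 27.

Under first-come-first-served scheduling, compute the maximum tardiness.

FIFO (arrival order): A B C D.
A: 0→2, due 12, tardiness 0
B: 2→13, due 26, tardiness 0
C: 13→18, due 29, tardiness 0
D: 18→28, due 27, tardiness 1
Maximum = 1.

1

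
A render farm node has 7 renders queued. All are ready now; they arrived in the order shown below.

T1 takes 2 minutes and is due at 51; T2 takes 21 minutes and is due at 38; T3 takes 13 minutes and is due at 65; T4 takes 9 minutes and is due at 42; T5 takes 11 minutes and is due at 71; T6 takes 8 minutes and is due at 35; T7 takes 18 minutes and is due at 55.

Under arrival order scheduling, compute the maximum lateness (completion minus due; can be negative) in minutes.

29

FIFO (arrival order): T1 T2 T3 T4 T5 T6 T7.
T1: 0→2, due 51, lateness -49
T2: 2→23, due 38, lateness -15
T3: 23→36, due 65, lateness -29
T4: 36→45, due 42, lateness 3
T5: 45→56, due 71, lateness -15
T6: 56→64, due 35, lateness 29
T7: 64→82, due 55, lateness 27
Maximum = 29.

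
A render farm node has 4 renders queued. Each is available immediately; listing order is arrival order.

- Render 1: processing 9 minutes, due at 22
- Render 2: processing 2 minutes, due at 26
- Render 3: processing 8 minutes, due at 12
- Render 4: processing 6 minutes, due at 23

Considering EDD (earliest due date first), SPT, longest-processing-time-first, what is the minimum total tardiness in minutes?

0

EDD (increasing due date): Render 3 Render 1 Render 4 Render 2.
Render 3: 0→8, due 12, tardiness 0
Render 1: 8→17, due 22, tardiness 0
Render 4: 17→23, due 23, tardiness 0
Render 2: 23→25, due 26, tardiness 0
Sum = 0+0+0+0 = 0.
SPT (increasing processing time): Render 2 Render 4 Render 3 Render 1.
Render 2: 0→2, due 26, tardiness 0
Render 4: 2→8, due 23, tardiness 0
Render 3: 8→16, due 12, tardiness 4
Render 1: 16→25, due 22, tardiness 3
Sum = 0+0+4+3 = 7.
LPT (decreasing processing time): Render 1 Render 3 Render 4 Render 2.
Render 1: 0→9, due 22, tardiness 0
Render 3: 9→17, due 12, tardiness 5
Render 4: 17→23, due 23, tardiness 0
Render 2: 23→25, due 26, tardiness 0
Sum = 0+5+0+0 = 5.
EDD 0, SPT 7, LPT 5 → minimum 0.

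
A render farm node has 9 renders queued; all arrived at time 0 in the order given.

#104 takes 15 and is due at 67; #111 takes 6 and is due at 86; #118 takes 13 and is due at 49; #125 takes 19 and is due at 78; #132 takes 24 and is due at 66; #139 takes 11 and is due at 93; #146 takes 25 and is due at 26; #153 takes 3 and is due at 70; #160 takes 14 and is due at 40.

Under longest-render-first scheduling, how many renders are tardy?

6

LPT (decreasing processing time): #146 #132 #125 #104 #160 #118 #139 #111 #153.
#146: 0→25, due 26, tardiness 0
#132: 25→49, due 66, tardiness 0
#125: 49→68, due 78, tardiness 0
#104: 68→83, due 67, tardiness 16
#160: 83→97, due 40, tardiness 57
#118: 97→110, due 49, tardiness 61
#139: 110→121, due 93, tardiness 28
#111: 121→127, due 86, tardiness 41
#153: 127→130, due 70, tardiness 60
Late renders: 6.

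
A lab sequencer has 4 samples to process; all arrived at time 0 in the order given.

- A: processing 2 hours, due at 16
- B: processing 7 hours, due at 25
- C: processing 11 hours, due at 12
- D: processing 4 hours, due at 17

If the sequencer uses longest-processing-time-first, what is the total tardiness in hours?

13

LPT (decreasing processing time): C B D A.
C: 0→11, due 12, tardiness 0
B: 11→18, due 25, tardiness 0
D: 18→22, due 17, tardiness 5
A: 22→24, due 16, tardiness 8
Sum = 0+0+5+8 = 13.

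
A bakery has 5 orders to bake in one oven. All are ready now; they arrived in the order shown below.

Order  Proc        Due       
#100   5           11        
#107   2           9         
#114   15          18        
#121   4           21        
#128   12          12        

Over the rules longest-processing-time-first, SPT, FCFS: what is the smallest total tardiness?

31

LPT (decreasing processing time): #114 #128 #100 #121 #107.
#114: 0→15, due 18, tardiness 0
#128: 15→27, due 12, tardiness 15
#100: 27→32, due 11, tardiness 21
#121: 32→36, due 21, tardiness 15
#107: 36→38, due 9, tardiness 29
Sum = 0+15+21+15+29 = 80.
SPT (increasing processing time): #107 #121 #100 #128 #114.
#107: 0→2, due 9, tardiness 0
#121: 2→6, due 21, tardiness 0
#100: 6→11, due 11, tardiness 0
#128: 11→23, due 12, tardiness 11
#114: 23→38, due 18, tardiness 20
Sum = 0+0+0+11+20 = 31.
FIFO (arrival order): #100 #107 #114 #121 #128.
#100: 0→5, due 11, tardiness 0
#107: 5→7, due 9, tardiness 0
#114: 7→22, due 18, tardiness 4
#121: 22→26, due 21, tardiness 5
#128: 26→38, due 12, tardiness 26
Sum = 0+0+4+5+26 = 35.
LPT 80, SPT 31, FIFO 35 → minimum 31.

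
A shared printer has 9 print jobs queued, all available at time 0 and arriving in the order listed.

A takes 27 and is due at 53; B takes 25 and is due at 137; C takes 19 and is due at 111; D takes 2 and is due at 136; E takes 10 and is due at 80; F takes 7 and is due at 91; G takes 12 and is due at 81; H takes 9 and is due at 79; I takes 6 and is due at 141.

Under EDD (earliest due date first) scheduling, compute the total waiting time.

EDD (increasing due date): A H E G F C D B I.
A: waits 0, runs 0→27
H: waits 27, runs 27→36
E: waits 36, runs 36→46
G: waits 46, runs 46→58
F: waits 58, runs 58→65
C: waits 65, runs 65→84
D: waits 84, runs 84→86
B: waits 86, runs 86→111
I: waits 111, runs 111→117
Sum = 0+27+36+46+58+65+84+86+111 = 513.

513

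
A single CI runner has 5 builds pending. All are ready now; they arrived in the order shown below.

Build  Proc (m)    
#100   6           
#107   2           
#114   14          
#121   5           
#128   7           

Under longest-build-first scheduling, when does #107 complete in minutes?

34

LPT (decreasing processing time): #114 #128 #100 #121 #107.
#114: 0→14
#128: 14→21
#100: 21→27
#121: 27→32
#107: 32→34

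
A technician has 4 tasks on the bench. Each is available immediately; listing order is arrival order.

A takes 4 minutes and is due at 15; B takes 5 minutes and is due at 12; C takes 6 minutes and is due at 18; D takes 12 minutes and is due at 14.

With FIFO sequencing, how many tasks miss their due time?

FIFO (arrival order): A B C D.
A: 0→4, due 15, tardiness 0
B: 4→9, due 12, tardiness 0
C: 9→15, due 18, tardiness 0
D: 15→27, due 14, tardiness 13
Late tasks: 1.

1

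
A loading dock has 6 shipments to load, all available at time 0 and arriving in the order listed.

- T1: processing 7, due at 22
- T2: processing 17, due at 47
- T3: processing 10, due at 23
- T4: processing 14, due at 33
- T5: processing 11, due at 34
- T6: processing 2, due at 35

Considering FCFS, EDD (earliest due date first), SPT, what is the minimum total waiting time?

FIFO (arrival order): T1 T2 T3 T4 T5 T6.
T1: waits 0, runs 0→7
T2: waits 7, runs 7→24
T3: waits 24, runs 24→34
T4: waits 34, runs 34→48
T5: waits 48, runs 48→59
T6: waits 59, runs 59→61
Sum = 0+7+24+34+48+59 = 172.
EDD (increasing due date): T1 T3 T4 T5 T6 T2.
T1: waits 0, runs 0→7
T3: waits 7, runs 7→17
T4: waits 17, runs 17→31
T5: waits 31, runs 31→42
T6: waits 42, runs 42→44
T2: waits 44, runs 44→61
Sum = 0+7+17+31+42+44 = 141.
SPT (increasing processing time): T6 T1 T3 T5 T4 T2.
T6: waits 0, runs 0→2
T1: waits 2, runs 2→9
T3: waits 9, runs 9→19
T5: waits 19, runs 19→30
T4: waits 30, runs 30→44
T2: waits 44, runs 44→61
Sum = 0+2+9+19+30+44 = 104.
FIFO 172, EDD 141, SPT 104 → minimum 104.

104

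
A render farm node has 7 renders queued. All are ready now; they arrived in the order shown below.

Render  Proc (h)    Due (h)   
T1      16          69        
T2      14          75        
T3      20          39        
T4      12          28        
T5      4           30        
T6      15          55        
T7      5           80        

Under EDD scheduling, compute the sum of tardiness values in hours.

12

EDD (increasing due date): T4 T5 T3 T6 T1 T2 T7.
T4: 0→12, due 28, tardiness 0
T5: 12→16, due 30, tardiness 0
T3: 16→36, due 39, tardiness 0
T6: 36→51, due 55, tardiness 0
T1: 51→67, due 69, tardiness 0
T2: 67→81, due 75, tardiness 6
T7: 81→86, due 80, tardiness 6
Sum = 0+0+0+0+0+6+6 = 12.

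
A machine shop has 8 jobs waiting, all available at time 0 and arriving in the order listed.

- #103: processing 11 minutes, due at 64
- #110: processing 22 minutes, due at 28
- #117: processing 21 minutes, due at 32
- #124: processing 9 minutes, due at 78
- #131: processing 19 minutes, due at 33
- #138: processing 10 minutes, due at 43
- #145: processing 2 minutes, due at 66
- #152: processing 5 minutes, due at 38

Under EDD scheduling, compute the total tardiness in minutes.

EDD (increasing due date): #110 #117 #131 #152 #138 #103 #145 #124.
#110: 0→22, due 28, tardiness 0
#117: 22→43, due 32, tardiness 11
#131: 43→62, due 33, tardiness 29
#152: 62→67, due 38, tardiness 29
#138: 67→77, due 43, tardiness 34
#103: 77→88, due 64, tardiness 24
#145: 88→90, due 66, tardiness 24
#124: 90→99, due 78, tardiness 21
Sum = 0+11+29+29+34+24+24+21 = 172.

172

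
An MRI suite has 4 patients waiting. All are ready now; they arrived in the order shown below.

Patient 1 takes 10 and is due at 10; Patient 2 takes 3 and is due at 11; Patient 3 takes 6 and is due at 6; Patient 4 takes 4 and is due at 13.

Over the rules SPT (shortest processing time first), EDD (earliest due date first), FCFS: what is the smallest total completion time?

46

SPT (increasing processing time): Patient 2 Patient 4 Patient 3 Patient 1.
Patient 2: 0→3
Patient 4: 3→7
Patient 3: 7→13
Patient 1: 13→23
Sum = 3+7+13+23 = 46.
EDD (increasing due date): Patient 3 Patient 1 Patient 2 Patient 4.
Patient 3: 0→6
Patient 1: 6→16
Patient 2: 16→19
Patient 4: 19→23
Sum = 6+16+19+23 = 64.
FIFO (arrival order): Patient 1 Patient 2 Patient 3 Patient 4.
Patient 1: 0→10
Patient 2: 10→13
Patient 3: 13→19
Patient 4: 19→23
Sum = 10+13+19+23 = 65.
SPT 46, EDD 64, FIFO 65 → minimum 46.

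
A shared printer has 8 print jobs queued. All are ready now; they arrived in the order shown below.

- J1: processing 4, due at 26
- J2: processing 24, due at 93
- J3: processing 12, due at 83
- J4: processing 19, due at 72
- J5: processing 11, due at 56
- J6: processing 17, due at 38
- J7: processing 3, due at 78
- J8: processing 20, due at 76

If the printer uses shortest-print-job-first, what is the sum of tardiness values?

36

SPT (increasing processing time): J7 J1 J5 J3 J6 J4 J8 J2.
J7: 0→3, due 78, tardiness 0
J1: 3→7, due 26, tardiness 0
J5: 7→18, due 56, tardiness 0
J3: 18→30, due 83, tardiness 0
J6: 30→47, due 38, tardiness 9
J4: 47→66, due 72, tardiness 0
J8: 66→86, due 76, tardiness 10
J2: 86→110, due 93, tardiness 17
Sum = 0+0+0+0+9+0+10+17 = 36.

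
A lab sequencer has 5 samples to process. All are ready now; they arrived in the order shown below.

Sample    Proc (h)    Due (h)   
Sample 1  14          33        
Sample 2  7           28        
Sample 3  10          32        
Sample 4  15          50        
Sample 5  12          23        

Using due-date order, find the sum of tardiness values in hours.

EDD (increasing due date): Sample 5 Sample 2 Sample 3 Sample 1 Sample 4.
Sample 5: 0→12, due 23, tardiness 0
Sample 2: 12→19, due 28, tardiness 0
Sample 3: 19→29, due 32, tardiness 0
Sample 1: 29→43, due 33, tardiness 10
Sample 4: 43→58, due 50, tardiness 8
Sum = 0+0+0+10+8 = 18.

18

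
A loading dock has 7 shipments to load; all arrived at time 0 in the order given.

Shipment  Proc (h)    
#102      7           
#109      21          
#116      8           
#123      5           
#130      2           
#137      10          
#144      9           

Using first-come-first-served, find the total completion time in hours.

FIFO (arrival order): #102 #109 #116 #123 #130 #137 #144.
#102: 0→7
#109: 7→28
#116: 28→36
#123: 36→41
#130: 41→43
#137: 43→53
#144: 53→62
Sum = 7+28+36+41+43+53+62 = 270.

270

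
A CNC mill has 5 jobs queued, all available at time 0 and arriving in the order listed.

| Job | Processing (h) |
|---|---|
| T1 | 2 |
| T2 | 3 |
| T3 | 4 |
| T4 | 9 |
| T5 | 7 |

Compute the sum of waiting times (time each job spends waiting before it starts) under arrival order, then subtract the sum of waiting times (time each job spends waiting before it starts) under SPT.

2

FIFO (arrival order): T1 T2 T3 T4 T5.
T1: waits 0, runs 0→2
T2: waits 2, runs 2→5
T3: waits 5, runs 5→9
T4: waits 9, runs 9→18
T5: waits 18, runs 18→25
Sum = 0+2+5+9+18 = 34.
SPT (increasing processing time): T1 T2 T3 T5 T4.
T1: waits 0, runs 0→2
T2: waits 2, runs 2→5
T3: waits 5, runs 5→9
T5: waits 9, runs 9→16
T4: waits 16, runs 16→25
Sum = 0+2+5+9+16 = 32.
Difference = 34 − 32 = 2.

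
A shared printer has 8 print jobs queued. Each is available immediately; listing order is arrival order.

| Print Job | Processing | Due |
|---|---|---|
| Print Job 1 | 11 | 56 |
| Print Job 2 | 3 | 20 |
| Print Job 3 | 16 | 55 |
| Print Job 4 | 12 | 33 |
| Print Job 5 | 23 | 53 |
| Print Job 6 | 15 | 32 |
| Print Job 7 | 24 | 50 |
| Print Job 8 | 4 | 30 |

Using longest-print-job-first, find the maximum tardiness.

88

LPT (decreasing processing time): Print Job 7 Print Job 5 Print Job 3 Print Job 6 Print Job 4 Print Job 1 Print Job 8 Print Job 2.
Print Job 7: 0→24, due 50, tardiness 0
Print Job 5: 24→47, due 53, tardiness 0
Print Job 3: 47→63, due 55, tardiness 8
Print Job 6: 63→78, due 32, tardiness 46
Print Job 4: 78→90, due 33, tardiness 57
Print Job 1: 90→101, due 56, tardiness 45
Print Job 8: 101→105, due 30, tardiness 75
Print Job 2: 105→108, due 20, tardiness 88
Maximum = 88.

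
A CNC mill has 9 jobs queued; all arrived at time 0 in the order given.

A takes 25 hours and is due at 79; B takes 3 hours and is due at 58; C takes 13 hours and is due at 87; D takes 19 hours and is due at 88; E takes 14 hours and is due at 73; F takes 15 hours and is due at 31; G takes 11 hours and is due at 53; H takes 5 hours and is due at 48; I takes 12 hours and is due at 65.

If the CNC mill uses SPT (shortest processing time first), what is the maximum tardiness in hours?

42

SPT (increasing processing time): B H G I C E F D A.
B: 0→3, due 58, tardiness 0
H: 3→8, due 48, tardiness 0
G: 8→19, due 53, tardiness 0
I: 19→31, due 65, tardiness 0
C: 31→44, due 87, tardiness 0
E: 44→58, due 73, tardiness 0
F: 58→73, due 31, tardiness 42
D: 73→92, due 88, tardiness 4
A: 92→117, due 79, tardiness 38
Maximum = 42.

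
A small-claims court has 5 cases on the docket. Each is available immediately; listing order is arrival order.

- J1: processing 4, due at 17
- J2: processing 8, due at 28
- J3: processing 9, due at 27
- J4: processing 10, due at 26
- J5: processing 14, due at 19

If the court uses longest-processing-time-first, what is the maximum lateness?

28

LPT (decreasing processing time): J5 J4 J3 J2 J1.
J5: 0→14, due 19, lateness -5
J4: 14→24, due 26, lateness -2
J3: 24→33, due 27, lateness 6
J2: 33→41, due 28, lateness 13
J1: 41→45, due 17, lateness 28
Maximum = 28.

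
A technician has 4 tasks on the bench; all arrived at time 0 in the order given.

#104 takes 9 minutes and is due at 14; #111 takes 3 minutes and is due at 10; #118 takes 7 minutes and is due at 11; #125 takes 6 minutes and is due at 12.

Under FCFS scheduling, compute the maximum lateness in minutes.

FIFO (arrival order): #104 #111 #118 #125.
#104: 0→9, due 14, lateness -5
#111: 9→12, due 10, lateness 2
#118: 12→19, due 11, lateness 8
#125: 19→25, due 12, lateness 13
Maximum = 13.

13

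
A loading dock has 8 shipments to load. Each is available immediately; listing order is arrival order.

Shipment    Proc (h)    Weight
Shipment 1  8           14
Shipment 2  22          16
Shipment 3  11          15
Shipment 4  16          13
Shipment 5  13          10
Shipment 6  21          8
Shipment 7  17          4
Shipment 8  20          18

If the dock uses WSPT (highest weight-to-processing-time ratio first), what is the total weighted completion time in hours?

WSPT (decreasing weight/processing-time ratio): Shipment 1 Shipment 3 Shipment 8 Shipment 4 Shipment 5 Shipment 2 Shipment 6 Shipment 7.
Shipment 1: finishes 8, weight 14, w·C = 112
Shipment 3: finishes 19, weight 15, w·C = 285
Shipment 8: finishes 39, weight 18, w·C = 702
Shipment 4: finishes 55, weight 13, w·C = 715
Shipment 5: finishes 68, weight 10, w·C = 680
Shipment 2: finishes 90, weight 16, w·C = 1440
Shipment 6: finishes 111, weight 8, w·C = 888
Shipment 7: finishes 128, weight 4, w·C = 512
Sum = 112+285+702+715+680+1440+888+512 = 5334.

5334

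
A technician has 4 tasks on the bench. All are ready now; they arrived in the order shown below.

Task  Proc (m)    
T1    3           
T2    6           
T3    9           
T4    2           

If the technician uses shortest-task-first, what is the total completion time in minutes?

SPT (increasing processing time): T4 T1 T2 T3.
T4: 0→2
T1: 2→5
T2: 5→11
T3: 11→20
Sum = 2+5+11+20 = 38.

38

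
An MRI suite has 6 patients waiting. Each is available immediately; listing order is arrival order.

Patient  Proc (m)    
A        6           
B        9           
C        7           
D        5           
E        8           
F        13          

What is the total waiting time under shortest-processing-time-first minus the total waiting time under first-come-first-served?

-10

SPT (increasing processing time): D A C E B F.
D: waits 0, runs 0→5
A: waits 5, runs 5→11
C: waits 11, runs 11→18
E: waits 18, runs 18→26
B: waits 26, runs 26→35
F: waits 35, runs 35→48
Sum = 0+5+11+18+26+35 = 95.
FIFO (arrival order): A B C D E F.
A: waits 0, runs 0→6
B: waits 6, runs 6→15
C: waits 15, runs 15→22
D: waits 22, runs 22→27
E: waits 27, runs 27→35
F: waits 35, runs 35→48
Sum = 0+6+15+22+27+35 = 105.
Difference = 95 − 105 = -10.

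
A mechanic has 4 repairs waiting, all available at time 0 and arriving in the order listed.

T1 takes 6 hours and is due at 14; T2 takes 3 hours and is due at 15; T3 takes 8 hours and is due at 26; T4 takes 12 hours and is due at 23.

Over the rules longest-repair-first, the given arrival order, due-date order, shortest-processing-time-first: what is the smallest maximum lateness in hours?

LPT (decreasing processing time): T4 T3 T1 T2.
T4: 0→12, due 23, lateness -11
T3: 12→20, due 26, lateness -6
T1: 20→26, due 14, lateness 12
T2: 26→29, due 15, lateness 14
Maximum = 14.
FIFO (arrival order): T1 T2 T3 T4.
T1: 0→6, due 14, lateness -8
T2: 6→9, due 15, lateness -6
T3: 9→17, due 26, lateness -9
T4: 17→29, due 23, lateness 6
Maximum = 6.
EDD (increasing due date): T1 T2 T4 T3.
T1: 0→6, due 14, lateness -8
T2: 6→9, due 15, lateness -6
T4: 9→21, due 23, lateness -2
T3: 21→29, due 26, lateness 3
Maximum = 3.
SPT (increasing processing time): T2 T1 T3 T4.
T2: 0→3, due 15, lateness -12
T1: 3→9, due 14, lateness -5
T3: 9→17, due 26, lateness -9
T4: 17→29, due 23, lateness 6
Maximum = 6.
LPT 14, FIFO 6, EDD 3, SPT 6 → minimum 3.

3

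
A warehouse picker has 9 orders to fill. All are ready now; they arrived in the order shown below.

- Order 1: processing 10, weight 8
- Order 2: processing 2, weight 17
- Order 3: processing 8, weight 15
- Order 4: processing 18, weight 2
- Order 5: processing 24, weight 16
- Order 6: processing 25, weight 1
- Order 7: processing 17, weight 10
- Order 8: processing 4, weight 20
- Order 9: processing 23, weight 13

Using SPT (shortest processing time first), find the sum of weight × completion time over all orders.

SPT (increasing processing time): Order 2 Order 8 Order 3 Order 1 Order 7 Order 4 Order 9 Order 5 Order 6.
Order 2: finishes 2, weight 17, w·C = 34
Order 8: finishes 6, weight 20, w·C = 120
Order 3: finishes 14, weight 15, w·C = 210
Order 1: finishes 24, weight 8, w·C = 192
Order 7: finishes 41, weight 10, w·C = 410
Order 4: finishes 59, weight 2, w·C = 118
Order 9: finishes 82, weight 13, w·C = 1066
Order 5: finishes 106, weight 16, w·C = 1696
Order 6: finishes 131, weight 1, w·C = 131
Sum = 34+120+210+192+410+118+1066+1696+131 = 3977.

3977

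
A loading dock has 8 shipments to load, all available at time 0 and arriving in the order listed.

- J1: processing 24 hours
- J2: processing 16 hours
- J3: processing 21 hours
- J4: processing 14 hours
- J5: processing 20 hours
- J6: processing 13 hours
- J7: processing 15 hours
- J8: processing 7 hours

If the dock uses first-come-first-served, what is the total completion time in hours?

656

FIFO (arrival order): J1 J2 J3 J4 J5 J6 J7 J8.
J1: 0→24
J2: 24→40
J3: 40→61
J4: 61→75
J5: 75→95
J6: 95→108
J7: 108→123
J8: 123→130
Sum = 24+40+61+75+95+108+123+130 = 656.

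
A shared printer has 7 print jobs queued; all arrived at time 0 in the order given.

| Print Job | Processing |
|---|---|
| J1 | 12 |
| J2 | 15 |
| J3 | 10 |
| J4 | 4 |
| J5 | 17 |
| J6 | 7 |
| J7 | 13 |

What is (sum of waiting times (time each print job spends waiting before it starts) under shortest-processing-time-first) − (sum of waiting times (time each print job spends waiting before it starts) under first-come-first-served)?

-64

SPT (increasing processing time): J4 J6 J3 J1 J7 J2 J5.
J4: waits 0, runs 0→4
J6: waits 4, runs 4→11
J3: waits 11, runs 11→21
J1: waits 21, runs 21→33
J7: waits 33, runs 33→46
J2: waits 46, runs 46→61
J5: waits 61, runs 61→78
Sum = 0+4+11+21+33+46+61 = 176.
FIFO (arrival order): J1 J2 J3 J4 J5 J6 J7.
J1: waits 0, runs 0→12
J2: waits 12, runs 12→27
J3: waits 27, runs 27→37
J4: waits 37, runs 37→41
J5: waits 41, runs 41→58
J6: waits 58, runs 58→65
J7: waits 65, runs 65→78
Sum = 0+12+27+37+41+58+65 = 240.
Difference = 176 − 240 = -64.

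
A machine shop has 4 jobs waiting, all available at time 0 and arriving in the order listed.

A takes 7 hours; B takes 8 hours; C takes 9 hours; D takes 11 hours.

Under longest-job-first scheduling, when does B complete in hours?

LPT (decreasing processing time): D C B A.
D: 0→11
C: 11→20
B: 20→28

28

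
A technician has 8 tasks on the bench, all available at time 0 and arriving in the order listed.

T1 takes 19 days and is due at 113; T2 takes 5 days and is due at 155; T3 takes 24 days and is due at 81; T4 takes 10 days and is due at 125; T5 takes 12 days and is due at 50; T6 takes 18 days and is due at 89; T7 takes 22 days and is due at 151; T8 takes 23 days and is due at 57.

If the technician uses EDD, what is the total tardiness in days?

0

EDD (increasing due date): T5 T8 T3 T6 T1 T4 T7 T2.
T5: 0→12, due 50, tardiness 0
T8: 12→35, due 57, tardiness 0
T3: 35→59, due 81, tardiness 0
T6: 59→77, due 89, tardiness 0
T1: 77→96, due 113, tardiness 0
T4: 96→106, due 125, tardiness 0
T7: 106→128, due 151, tardiness 0
T2: 128→133, due 155, tardiness 0
Sum = 0+0+0+0+0+0+0+0 = 0.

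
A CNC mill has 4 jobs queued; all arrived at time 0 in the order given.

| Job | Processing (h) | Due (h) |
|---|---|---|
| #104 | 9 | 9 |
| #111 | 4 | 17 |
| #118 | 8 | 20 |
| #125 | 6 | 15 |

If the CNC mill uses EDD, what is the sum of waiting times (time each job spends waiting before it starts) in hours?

43

EDD (increasing due date): #104 #125 #111 #118.
#104: waits 0, runs 0→9
#125: waits 9, runs 9→15
#111: waits 15, runs 15→19
#118: waits 19, runs 19→27
Sum = 0+9+15+19 = 43.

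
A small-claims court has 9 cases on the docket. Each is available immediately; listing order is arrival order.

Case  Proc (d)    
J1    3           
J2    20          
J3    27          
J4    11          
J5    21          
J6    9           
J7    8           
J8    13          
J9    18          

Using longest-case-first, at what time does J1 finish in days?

LPT (decreasing processing time): J3 J5 J2 J9 J8 J4 J6 J7 J1.
J3: 0→27
J5: 27→48
J2: 48→68
J9: 68→86
J8: 86→99
J4: 99→110
J6: 110→119
J7: 119→127
J1: 127→130

130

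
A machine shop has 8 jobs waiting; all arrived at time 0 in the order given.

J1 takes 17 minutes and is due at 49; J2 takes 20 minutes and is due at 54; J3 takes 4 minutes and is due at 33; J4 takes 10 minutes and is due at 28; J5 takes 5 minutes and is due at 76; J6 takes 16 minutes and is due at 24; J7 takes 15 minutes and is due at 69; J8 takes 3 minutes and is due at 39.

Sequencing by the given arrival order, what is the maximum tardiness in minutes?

51

FIFO (arrival order): J1 J2 J3 J4 J5 J6 J7 J8.
J1: 0→17, due 49, tardiness 0
J2: 17→37, due 54, tardiness 0
J3: 37→41, due 33, tardiness 8
J4: 41→51, due 28, tardiness 23
J5: 51→56, due 76, tardiness 0
J6: 56→72, due 24, tardiness 48
J7: 72→87, due 69, tardiness 18
J8: 87→90, due 39, tardiness 51
Maximum = 51.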